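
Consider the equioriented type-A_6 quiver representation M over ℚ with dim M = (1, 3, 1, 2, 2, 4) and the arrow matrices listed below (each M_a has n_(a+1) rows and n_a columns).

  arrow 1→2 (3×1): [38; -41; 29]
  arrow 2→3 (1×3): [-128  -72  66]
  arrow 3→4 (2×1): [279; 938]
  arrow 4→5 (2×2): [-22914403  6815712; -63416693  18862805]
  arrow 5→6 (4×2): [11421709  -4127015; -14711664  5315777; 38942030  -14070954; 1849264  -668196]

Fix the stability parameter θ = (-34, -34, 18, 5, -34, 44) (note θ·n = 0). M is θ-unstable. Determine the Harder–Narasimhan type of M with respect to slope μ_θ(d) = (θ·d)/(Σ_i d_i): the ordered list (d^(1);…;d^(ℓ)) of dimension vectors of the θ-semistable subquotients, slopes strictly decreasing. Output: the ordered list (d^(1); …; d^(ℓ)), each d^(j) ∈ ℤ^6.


Interval decomposition of M: I[1,6], I[2,2]^2, I[4,6], I[6,6]^2.
HN type (ℓ=4): μ^(1)=44; μ^(2)=-11/3; μ^(3)=-29/2; μ^(4)=-34

((0, 0, 0, 0, 0, 4); (0, 0, 1, 1, 1, 0); (0, 0, 0, 1, 1, 0); (1, 3, 0, 0, 0, 0))


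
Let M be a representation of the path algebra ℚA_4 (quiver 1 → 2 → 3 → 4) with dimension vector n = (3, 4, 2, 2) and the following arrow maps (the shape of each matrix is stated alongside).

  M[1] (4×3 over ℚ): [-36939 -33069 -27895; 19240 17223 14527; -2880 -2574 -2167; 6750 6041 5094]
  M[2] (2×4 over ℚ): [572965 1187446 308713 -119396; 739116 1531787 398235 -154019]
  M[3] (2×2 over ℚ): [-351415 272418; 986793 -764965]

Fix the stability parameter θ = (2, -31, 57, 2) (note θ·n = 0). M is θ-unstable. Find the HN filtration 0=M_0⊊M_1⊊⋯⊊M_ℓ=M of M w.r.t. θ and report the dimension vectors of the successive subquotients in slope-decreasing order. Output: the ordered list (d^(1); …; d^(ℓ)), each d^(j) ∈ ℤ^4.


Barcode: M ≅ I[1,2], I[1,4]^2, I[2,2]. HN layers by μ_θ (3 steps, strictly decreasing):
  μ^(1)=59/2; μ^(2)=-29/2; μ^(3)=-31

((0, 0, 2, 2); (3, 3, 0, 0); (0, 1, 0, 0))


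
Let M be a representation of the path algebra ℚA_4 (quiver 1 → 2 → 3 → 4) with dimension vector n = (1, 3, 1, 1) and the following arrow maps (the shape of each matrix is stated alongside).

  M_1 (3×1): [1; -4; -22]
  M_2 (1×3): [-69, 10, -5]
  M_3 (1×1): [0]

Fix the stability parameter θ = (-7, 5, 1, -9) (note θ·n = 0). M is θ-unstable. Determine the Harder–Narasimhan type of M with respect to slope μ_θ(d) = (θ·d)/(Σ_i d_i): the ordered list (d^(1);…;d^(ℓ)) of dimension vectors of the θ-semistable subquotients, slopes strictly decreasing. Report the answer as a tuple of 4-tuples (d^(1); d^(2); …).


Barcode: M ≅ I[1,3], I[2,2]^2, I[4,4]. HN layers by μ_θ (4 steps, strictly decreasing):
  μ^(1)=5; μ^(2)=3; μ^(3)=-7; μ^(4)=-9

((0, 2, 0, 0); (0, 1, 1, 0); (1, 0, 0, 0); (0, 0, 0, 1))


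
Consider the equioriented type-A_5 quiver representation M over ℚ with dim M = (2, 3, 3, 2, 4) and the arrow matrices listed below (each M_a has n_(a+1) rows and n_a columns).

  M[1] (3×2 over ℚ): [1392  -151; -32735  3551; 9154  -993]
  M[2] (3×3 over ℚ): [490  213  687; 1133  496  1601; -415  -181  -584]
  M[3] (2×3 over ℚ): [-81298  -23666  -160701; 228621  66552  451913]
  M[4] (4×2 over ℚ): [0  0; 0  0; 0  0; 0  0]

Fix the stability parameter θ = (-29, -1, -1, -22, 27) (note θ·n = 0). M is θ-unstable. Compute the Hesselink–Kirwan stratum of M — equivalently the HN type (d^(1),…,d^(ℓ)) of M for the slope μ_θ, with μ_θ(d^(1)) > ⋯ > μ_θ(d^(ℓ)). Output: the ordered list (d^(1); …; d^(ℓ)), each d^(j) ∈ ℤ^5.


Via rank(M_{q-1}∘⋯∘M_p): M ≅ I[1,2], I[1,4], I[2,4], I[3,3], I[5,5]^4.
μ_θ-semistable layers: μ^(1)=27; μ^(2)=-1; μ^(3)=-8; μ^(4)=-29

((0, 0, 0, 0, 4); (0, 1, 1, 0, 0); (0, 2, 2, 2, 0); (2, 0, 0, 0, 0))


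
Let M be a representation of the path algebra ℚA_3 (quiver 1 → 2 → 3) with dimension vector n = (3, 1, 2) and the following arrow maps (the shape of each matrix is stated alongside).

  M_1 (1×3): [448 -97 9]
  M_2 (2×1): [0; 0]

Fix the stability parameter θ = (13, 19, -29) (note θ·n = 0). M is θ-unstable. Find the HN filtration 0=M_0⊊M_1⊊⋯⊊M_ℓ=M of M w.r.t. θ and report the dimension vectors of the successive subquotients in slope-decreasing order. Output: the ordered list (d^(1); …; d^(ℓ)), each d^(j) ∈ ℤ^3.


Via rank(M_{q-1}∘⋯∘M_p): M ≅ I[1,1]^2, I[1,2], I[3,3]^2.
μ_θ-semistable layers: μ^(1)=19; μ^(2)=13; μ^(3)=-29

((0, 1, 0); (3, 0, 0); (0, 0, 2))


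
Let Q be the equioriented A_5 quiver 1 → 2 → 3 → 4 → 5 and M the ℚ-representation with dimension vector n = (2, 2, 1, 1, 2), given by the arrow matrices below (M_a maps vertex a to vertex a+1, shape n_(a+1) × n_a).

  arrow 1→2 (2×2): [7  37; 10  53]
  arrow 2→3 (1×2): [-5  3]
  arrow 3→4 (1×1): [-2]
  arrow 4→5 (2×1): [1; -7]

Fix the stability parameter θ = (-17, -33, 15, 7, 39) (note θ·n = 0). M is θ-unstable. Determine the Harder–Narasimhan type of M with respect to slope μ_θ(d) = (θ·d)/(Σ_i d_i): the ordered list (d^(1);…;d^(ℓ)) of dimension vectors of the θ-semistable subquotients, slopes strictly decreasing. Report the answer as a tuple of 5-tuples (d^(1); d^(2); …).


Interval decomposition of M: I[1,2], I[1,5], I[5,5].
HN type (ℓ=3): μ^(1)=39; μ^(2)=11; μ^(3)=-25

((0, 0, 0, 0, 2); (0, 0, 1, 1, 0); (2, 2, 0, 0, 0))


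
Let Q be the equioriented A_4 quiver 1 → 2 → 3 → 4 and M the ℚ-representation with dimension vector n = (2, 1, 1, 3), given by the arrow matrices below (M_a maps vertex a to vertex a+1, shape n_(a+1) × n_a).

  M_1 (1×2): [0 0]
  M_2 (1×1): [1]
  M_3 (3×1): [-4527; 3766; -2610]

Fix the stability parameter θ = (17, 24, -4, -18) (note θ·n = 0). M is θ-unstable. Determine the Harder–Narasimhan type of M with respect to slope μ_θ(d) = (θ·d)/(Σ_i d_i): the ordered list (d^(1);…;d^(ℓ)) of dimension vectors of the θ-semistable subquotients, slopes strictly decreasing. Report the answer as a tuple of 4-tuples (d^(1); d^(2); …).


Interval decomposition of M: I[1,1]^2, I[2,4], I[4,4]^2.
HN type (ℓ=3): μ^(1)=17; μ^(2)=2/3; μ^(3)=-18

((2, 0, 0, 0); (0, 1, 1, 1); (0, 0, 0, 2))


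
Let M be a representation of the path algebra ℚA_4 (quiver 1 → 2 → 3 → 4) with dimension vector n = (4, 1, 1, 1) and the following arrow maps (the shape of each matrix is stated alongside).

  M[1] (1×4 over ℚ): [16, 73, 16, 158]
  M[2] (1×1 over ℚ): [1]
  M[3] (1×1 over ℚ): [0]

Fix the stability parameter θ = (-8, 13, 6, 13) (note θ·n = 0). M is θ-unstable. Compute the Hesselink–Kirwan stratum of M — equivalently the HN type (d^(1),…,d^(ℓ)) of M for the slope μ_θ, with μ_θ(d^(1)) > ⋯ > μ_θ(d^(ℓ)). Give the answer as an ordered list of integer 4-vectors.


Barcode: M ≅ I[1,1]^3, I[1,3], I[4,4]. HN layers by μ_θ (3 steps, strictly decreasing):
  μ^(1)=13; μ^(2)=19/2; μ^(3)=-8

((0, 0, 0, 1); (0, 1, 1, 0); (4, 0, 0, 0))


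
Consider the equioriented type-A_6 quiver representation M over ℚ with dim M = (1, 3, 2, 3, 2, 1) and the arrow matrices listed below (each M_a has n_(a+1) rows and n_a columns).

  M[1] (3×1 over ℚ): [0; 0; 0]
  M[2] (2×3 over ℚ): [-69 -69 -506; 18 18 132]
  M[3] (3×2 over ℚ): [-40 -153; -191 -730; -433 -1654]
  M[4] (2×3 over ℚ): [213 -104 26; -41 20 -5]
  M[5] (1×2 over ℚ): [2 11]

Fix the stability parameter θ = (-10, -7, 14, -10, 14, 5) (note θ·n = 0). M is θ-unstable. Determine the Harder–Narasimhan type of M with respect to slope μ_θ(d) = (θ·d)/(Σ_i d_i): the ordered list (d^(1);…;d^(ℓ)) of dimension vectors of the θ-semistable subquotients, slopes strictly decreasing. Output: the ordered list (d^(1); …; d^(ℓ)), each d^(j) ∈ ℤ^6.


Barcode: M ≅ I[1,1], I[2,2]^2, I[2,6], I[3,5], I[4,4]. HN layers by μ_θ (5 steps, strictly decreasing):
  μ^(1)=14; μ^(2)=19/2; μ^(3)=2; μ^(4)=-7; μ^(5)=-10

((0, 0, 0, 0, 1, 0); (0, 0, 0, 0, 1, 1); (0, 0, 2, 2, 0, 0); (0, 3, 0, 0, 0, 0); (1, 0, 0, 1, 0, 0))


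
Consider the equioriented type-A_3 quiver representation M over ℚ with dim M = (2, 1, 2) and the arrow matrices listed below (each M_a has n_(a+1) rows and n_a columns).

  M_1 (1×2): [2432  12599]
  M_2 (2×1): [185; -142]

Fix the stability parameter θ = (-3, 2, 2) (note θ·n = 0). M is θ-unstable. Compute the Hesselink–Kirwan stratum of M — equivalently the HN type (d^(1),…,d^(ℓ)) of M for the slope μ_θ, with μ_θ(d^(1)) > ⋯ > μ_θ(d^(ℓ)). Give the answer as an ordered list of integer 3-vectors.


Via rank(M_{q-1}∘⋯∘M_p): M ≅ I[1,1], I[1,3], I[3,3].
μ_θ-semistable layers: μ^(1)=2; μ^(2)=-3

((0, 1, 2); (2, 0, 0))


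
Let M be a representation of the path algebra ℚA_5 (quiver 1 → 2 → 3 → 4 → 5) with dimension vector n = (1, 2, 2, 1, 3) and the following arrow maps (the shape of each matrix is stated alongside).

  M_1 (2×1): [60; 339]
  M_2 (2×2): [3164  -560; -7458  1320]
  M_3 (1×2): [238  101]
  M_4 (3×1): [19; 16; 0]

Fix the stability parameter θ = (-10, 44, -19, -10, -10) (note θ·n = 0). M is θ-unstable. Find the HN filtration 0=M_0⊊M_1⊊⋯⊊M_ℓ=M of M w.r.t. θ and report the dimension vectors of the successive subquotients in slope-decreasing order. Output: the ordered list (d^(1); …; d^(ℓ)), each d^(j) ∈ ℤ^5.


Via rank(M_{q-1}∘⋯∘M_p): M ≅ I[1,2], I[2,5], I[3,3], I[5,5]^2.
μ_θ-semistable layers: μ^(1)=44; μ^(2)=5/4; μ^(3)=-10; μ^(4)=-19

((0, 1, 0, 0, 0); (0, 1, 1, 1, 1); (1, 0, 0, 0, 2); (0, 0, 1, 0, 0))


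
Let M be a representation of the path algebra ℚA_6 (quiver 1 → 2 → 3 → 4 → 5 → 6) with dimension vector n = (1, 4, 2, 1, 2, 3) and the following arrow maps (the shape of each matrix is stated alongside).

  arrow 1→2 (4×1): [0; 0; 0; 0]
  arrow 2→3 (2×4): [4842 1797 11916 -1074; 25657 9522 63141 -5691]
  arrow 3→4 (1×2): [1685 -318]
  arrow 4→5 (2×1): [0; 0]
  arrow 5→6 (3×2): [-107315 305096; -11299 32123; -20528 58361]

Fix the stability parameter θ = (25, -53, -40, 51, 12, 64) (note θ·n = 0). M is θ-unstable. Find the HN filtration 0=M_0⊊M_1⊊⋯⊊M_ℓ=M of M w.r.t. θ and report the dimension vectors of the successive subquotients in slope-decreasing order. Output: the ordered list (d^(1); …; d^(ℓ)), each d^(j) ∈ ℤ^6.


Interval decomposition of M: I[1,1], I[2,2]^2, I[2,3], I[2,4], I[5,6]^2, I[6,6].
HN type (ℓ=6): μ^(1)=64; μ^(2)=51; μ^(3)=25; μ^(4)=12; μ^(5)=-40; μ^(6)=-53

((0, 0, 0, 0, 0, 3); (0, 0, 0, 1, 0, 0); (1, 0, 0, 0, 0, 0); (0, 0, 0, 0, 2, 0); (0, 0, 2, 0, 0, 0); (0, 4, 0, 0, 0, 0))


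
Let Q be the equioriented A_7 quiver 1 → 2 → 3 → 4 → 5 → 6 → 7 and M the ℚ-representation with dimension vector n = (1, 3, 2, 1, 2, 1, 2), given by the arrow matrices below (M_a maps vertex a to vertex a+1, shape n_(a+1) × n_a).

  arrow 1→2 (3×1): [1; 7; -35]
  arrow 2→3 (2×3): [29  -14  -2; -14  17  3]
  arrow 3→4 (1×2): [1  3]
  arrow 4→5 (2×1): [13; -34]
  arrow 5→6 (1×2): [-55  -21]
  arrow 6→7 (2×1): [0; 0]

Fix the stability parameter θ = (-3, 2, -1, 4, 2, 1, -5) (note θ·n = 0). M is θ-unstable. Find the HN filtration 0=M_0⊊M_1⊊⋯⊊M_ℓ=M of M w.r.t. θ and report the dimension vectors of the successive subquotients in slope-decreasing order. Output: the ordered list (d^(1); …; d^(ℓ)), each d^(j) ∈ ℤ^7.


Via rank(M_{q-1}∘⋯∘M_p): M ≅ I[1,6], I[2,2], I[2,3], I[5,5], I[7,7]^2.
μ_θ-semistable layers: μ^(1)=7/3; μ^(2)=2; μ^(3)=1/2; μ^(4)=-3; μ^(5)=-5

((0, 0, 0, 1, 1, 1, 0); (0, 1, 0, 0, 1, 0, 0); (0, 2, 2, 0, 0, 0, 0); (1, 0, 0, 0, 0, 0, 0); (0, 0, 0, 0, 0, 0, 2))


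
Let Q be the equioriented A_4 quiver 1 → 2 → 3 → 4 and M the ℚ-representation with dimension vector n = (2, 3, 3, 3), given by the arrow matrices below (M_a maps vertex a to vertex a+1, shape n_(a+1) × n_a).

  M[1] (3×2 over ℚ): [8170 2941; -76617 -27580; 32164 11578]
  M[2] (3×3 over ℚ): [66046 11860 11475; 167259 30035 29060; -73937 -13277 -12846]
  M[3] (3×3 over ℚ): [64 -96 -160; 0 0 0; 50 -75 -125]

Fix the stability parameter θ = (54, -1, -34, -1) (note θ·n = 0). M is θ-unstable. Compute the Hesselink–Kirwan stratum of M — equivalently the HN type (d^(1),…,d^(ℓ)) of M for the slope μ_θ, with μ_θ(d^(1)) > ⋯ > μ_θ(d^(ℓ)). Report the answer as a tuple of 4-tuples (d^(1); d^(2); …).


Via rank(M_{q-1}∘⋯∘M_p): M ≅ I[1,2], I[1,3], I[2,3], I[3,4], I[4,4]^2.
μ_θ-semistable layers: μ^(1)=53/2; μ^(2)=19/3; μ^(3)=-1; μ^(4)=-35/2; μ^(5)=-34

((1, 1, 0, 0); (1, 1, 1, 0); (0, 0, 0, 3); (0, 1, 1, 0); (0, 0, 1, 0))


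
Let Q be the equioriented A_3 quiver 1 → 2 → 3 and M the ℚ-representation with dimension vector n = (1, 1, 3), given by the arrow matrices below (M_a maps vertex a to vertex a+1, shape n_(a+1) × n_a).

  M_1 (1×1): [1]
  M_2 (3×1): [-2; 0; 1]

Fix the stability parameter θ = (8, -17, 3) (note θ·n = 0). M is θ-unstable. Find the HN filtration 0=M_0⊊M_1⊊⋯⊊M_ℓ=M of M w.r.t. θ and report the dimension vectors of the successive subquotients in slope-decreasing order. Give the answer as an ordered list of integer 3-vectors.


Interval decomposition of M: I[1,3], I[3,3]^2.
HN type (ℓ=2): μ^(1)=3; μ^(2)=-9/2

((0, 0, 3); (1, 1, 0))


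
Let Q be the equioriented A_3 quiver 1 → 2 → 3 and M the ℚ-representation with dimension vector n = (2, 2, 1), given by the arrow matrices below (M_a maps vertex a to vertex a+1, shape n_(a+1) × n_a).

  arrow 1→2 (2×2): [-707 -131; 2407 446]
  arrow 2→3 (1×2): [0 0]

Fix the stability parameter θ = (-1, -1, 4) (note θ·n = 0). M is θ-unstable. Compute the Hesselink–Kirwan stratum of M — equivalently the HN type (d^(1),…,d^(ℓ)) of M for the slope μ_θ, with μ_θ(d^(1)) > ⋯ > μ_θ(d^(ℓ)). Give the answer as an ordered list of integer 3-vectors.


Barcode: M ≅ I[1,2]^2, I[3,3]. HN layers by μ_θ (2 steps, strictly decreasing):
  μ^(1)=4; μ^(2)=-1

((0, 0, 1); (2, 2, 0))


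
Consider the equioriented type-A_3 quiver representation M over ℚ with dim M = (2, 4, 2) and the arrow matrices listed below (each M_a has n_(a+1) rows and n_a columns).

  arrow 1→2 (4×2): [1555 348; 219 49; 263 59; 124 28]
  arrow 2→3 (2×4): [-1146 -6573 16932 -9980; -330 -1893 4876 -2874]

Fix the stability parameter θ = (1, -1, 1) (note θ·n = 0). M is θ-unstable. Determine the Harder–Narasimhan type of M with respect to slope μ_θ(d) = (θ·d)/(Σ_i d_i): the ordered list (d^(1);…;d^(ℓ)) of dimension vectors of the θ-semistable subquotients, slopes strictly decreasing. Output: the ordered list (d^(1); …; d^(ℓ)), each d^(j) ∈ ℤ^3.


Interval decomposition of M: I[1,2], I[1,3], I[2,2], I[2,3].
HN type (ℓ=3): μ^(1)=1; μ^(2)=0; μ^(3)=-1

((0, 0, 2); (2, 2, 0); (0, 2, 0))


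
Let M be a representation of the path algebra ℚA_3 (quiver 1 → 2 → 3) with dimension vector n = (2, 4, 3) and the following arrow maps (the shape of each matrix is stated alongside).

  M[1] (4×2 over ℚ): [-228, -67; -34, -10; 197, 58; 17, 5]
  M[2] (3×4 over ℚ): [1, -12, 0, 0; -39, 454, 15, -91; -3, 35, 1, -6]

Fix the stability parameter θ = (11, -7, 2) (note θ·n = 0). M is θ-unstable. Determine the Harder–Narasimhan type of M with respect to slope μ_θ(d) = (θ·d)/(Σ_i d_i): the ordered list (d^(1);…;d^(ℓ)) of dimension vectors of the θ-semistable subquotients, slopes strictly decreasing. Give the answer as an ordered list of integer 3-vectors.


Barcode: M ≅ I[1,3]^2, I[2,2], I[2,3]. HN layers by μ_θ (2 steps, strictly decreasing):
  μ^(1)=2; μ^(2)=-7

((2, 2, 3); (0, 2, 0))


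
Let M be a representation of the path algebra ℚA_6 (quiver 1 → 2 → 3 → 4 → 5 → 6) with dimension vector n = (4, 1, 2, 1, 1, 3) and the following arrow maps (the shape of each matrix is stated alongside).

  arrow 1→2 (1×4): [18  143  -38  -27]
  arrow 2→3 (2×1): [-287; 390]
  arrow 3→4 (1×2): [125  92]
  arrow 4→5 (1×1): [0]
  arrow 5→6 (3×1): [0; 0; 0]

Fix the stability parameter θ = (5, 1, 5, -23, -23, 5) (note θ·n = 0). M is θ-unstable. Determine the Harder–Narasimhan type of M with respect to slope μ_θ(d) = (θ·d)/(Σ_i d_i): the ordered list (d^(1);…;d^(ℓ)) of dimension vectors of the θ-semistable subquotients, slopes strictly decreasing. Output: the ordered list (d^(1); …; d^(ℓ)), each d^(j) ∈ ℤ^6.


Interval decomposition of M: I[1,1]^3, I[1,4], I[3,3], I[5,5], I[6,6]^3.
HN type (ℓ=3): μ^(1)=5; μ^(2)=-3; μ^(3)=-23

((3, 0, 1, 0, 0, 3); (1, 1, 1, 1, 0, 0); (0, 0, 0, 0, 1, 0))


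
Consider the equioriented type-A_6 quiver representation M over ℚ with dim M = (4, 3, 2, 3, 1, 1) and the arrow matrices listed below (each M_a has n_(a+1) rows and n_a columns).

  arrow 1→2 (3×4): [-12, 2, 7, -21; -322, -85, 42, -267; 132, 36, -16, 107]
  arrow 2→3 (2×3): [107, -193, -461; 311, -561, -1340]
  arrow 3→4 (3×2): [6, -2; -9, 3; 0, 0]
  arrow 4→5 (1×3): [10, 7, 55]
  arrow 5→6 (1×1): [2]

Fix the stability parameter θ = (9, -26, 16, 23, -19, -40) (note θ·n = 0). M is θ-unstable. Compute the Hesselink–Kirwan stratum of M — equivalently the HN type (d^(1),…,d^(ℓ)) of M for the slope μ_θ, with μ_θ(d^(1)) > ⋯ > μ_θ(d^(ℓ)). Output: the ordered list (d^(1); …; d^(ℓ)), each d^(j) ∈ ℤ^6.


Barcode: M ≅ I[1,1], I[1,2], I[1,3], I[1,6], I[4,4]^2. HN layers by μ_θ (5 steps, strictly decreasing):
  μ^(1)=23; μ^(2)=16; μ^(3)=9; μ^(4)=-5; μ^(5)=-17/2

((0, 0, 0, 2, 0, 0); (0, 0, 1, 0, 0, 0); (1, 0, 0, 0, 0, 0); (0, 0, 1, 1, 1, 1); (3, 3, 0, 0, 0, 0))


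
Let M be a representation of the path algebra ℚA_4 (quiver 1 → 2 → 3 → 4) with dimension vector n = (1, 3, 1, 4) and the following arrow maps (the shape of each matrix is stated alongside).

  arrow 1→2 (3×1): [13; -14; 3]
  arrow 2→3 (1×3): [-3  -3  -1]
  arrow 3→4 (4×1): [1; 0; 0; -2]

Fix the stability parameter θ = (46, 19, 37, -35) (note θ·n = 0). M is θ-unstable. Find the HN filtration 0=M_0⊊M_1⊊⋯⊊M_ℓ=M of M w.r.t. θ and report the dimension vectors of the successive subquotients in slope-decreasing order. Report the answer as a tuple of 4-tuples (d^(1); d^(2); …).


Barcode: M ≅ I[1,2], I[2,2], I[2,4], I[4,4]^3. HN layers by μ_θ (4 steps, strictly decreasing):
  μ^(1)=65/2; μ^(2)=19; μ^(3)=7; μ^(4)=-35

((1, 1, 0, 0); (0, 1, 0, 0); (0, 1, 1, 1); (0, 0, 0, 3))


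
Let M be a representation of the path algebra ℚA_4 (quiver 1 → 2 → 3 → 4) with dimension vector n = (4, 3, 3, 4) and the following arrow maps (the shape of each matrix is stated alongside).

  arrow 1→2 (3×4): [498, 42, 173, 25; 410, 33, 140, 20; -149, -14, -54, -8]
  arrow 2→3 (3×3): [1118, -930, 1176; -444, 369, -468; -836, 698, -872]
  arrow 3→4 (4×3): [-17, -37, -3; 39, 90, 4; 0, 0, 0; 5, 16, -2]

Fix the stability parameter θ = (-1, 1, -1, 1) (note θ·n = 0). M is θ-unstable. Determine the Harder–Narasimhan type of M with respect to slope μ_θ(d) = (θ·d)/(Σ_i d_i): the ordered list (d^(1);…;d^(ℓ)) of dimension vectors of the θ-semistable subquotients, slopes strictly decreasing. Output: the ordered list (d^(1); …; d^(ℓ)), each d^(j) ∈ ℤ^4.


Interval decomposition of M: I[1,1], I[1,2], I[1,4]^2, I[3,3], I[4,4]^2.
HN type (ℓ=3): μ^(1)=1; μ^(2)=0; μ^(3)=-1

((0, 1, 0, 4); (0, 2, 2, 0); (4, 0, 1, 0))


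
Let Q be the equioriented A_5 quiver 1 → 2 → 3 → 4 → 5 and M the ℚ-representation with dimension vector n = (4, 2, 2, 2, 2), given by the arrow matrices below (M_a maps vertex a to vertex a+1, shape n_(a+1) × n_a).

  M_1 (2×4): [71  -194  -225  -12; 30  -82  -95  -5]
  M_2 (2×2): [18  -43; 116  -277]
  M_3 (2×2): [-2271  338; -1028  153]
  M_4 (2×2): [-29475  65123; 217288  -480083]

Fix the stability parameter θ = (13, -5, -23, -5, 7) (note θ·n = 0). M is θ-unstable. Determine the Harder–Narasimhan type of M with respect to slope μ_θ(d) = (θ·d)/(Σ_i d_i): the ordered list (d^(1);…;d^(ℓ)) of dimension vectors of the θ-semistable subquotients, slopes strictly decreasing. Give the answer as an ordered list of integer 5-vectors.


Via rank(M_{q-1}∘⋯∘M_p): M ≅ I[1,1]^2, I[1,5]^2.
μ_θ-semistable layers: μ^(1)=13; μ^(2)=7; μ^(3)=-5

((2, 0, 0, 0, 0); (0, 0, 0, 0, 2); (2, 2, 2, 2, 0))


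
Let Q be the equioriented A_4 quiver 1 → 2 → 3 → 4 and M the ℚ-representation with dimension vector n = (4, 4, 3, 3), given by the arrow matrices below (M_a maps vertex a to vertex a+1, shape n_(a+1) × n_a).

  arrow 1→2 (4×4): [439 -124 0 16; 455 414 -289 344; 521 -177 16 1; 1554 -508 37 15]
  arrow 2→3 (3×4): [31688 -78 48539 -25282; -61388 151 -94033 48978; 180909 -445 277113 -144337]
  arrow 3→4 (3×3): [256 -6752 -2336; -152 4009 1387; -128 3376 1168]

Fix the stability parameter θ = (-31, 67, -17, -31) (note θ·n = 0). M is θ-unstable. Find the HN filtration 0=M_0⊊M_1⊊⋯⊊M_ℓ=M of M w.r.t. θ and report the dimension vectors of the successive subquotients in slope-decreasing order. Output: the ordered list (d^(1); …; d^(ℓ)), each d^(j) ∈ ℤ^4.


Interval decomposition of M: I[1,2], I[1,3]^2, I[1,4], I[4,4]^2.
HN type (ℓ=4): μ^(1)=67; μ^(2)=25; μ^(3)=19/3; μ^(4)=-31

((0, 1, 0, 0); (0, 2, 2, 0); (0, 1, 1, 1); (4, 0, 0, 2))


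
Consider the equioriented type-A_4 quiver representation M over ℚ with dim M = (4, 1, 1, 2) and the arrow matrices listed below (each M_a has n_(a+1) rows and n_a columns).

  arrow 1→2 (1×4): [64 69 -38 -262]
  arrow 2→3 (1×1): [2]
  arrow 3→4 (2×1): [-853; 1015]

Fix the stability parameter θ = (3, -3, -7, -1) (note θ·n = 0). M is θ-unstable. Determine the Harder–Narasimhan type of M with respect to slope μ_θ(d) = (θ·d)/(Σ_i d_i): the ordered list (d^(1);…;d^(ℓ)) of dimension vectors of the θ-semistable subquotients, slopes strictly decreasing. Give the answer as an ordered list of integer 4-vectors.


Interval decomposition of M: I[1,1]^3, I[1,4], I[4,4].
HN type (ℓ=3): μ^(1)=3; μ^(2)=-1; μ^(3)=-7/3

((3, 0, 0, 0); (0, 0, 0, 2); (1, 1, 1, 0))


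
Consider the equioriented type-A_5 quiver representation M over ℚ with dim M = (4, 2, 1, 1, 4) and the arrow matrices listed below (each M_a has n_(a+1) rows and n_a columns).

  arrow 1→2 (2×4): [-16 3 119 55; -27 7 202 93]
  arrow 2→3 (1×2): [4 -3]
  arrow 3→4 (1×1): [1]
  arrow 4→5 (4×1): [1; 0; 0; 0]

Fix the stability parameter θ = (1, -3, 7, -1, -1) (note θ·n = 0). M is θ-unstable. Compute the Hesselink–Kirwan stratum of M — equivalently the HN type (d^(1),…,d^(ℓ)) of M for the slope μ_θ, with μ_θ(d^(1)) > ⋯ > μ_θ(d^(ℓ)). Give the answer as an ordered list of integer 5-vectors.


Barcode: M ≅ I[1,1]^2, I[1,2], I[1,5], I[5,5]^3. HN layers by μ_θ (3 steps, strictly decreasing):
  μ^(1)=5/3; μ^(2)=1; μ^(3)=-1

((0, 0, 1, 1, 1); (2, 0, 0, 0, 0); (2, 2, 0, 0, 3))


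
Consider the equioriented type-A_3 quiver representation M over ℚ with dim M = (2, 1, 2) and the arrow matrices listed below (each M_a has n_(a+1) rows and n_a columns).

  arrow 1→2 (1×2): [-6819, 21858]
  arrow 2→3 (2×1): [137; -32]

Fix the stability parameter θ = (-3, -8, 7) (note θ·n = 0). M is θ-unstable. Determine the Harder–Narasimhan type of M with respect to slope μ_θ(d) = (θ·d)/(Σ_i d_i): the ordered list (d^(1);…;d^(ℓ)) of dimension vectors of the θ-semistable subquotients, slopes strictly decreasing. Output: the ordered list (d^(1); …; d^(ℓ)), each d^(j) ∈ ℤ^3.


Barcode: M ≅ I[1,1], I[1,3], I[3,3]. HN layers by μ_θ (3 steps, strictly decreasing):
  μ^(1)=7; μ^(2)=-3; μ^(3)=-11/2

((0, 0, 2); (1, 0, 0); (1, 1, 0))


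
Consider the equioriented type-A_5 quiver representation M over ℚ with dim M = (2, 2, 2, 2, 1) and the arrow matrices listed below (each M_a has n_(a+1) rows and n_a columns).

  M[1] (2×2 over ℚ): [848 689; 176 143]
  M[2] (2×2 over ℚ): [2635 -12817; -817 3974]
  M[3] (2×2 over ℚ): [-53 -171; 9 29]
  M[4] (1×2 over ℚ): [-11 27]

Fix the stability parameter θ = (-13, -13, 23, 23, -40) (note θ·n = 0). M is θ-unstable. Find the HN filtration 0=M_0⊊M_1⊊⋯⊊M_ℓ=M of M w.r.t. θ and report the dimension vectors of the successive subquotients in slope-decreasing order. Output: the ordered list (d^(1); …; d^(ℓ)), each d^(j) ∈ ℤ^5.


Barcode: M ≅ I[1,1], I[1,4], I[2,5]. HN layers by μ_θ (3 steps, strictly decreasing):
  μ^(1)=23; μ^(2)=2; μ^(3)=-13

((0, 0, 1, 1, 0); (0, 0, 1, 1, 1); (2, 2, 0, 0, 0))


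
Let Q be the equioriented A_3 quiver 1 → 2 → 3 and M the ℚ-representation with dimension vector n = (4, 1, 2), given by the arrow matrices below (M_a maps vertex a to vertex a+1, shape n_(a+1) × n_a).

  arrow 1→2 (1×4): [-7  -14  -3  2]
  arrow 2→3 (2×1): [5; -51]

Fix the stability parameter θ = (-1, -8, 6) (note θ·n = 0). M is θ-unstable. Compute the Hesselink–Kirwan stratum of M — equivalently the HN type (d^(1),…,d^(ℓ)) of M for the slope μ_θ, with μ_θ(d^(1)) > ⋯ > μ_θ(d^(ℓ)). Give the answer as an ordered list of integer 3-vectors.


Barcode: M ≅ I[1,1]^3, I[1,3], I[3,3]. HN layers by μ_θ (3 steps, strictly decreasing):
  μ^(1)=6; μ^(2)=-1; μ^(3)=-9/2

((0, 0, 2); (3, 0, 0); (1, 1, 0))


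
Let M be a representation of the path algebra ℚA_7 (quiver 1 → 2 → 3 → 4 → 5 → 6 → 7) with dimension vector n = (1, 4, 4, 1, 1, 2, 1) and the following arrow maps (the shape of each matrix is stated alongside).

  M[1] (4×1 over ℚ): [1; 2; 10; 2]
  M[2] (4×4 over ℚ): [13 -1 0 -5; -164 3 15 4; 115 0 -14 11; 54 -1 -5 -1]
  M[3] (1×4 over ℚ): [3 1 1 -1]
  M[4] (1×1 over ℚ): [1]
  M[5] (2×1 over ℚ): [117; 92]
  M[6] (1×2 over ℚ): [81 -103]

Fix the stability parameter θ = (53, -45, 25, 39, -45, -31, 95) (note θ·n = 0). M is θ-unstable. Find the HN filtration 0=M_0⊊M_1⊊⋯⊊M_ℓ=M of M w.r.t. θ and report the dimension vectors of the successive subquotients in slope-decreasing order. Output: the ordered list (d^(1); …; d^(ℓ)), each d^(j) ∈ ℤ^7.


Interval decomposition of M: I[1,3], I[2,3]^2, I[2,7], I[6,6].
HN type (ℓ=6): μ^(1)=95; μ^(2)=25; μ^(3)=4; μ^(4)=-3; μ^(5)=-31; μ^(6)=-45

((0, 0, 0, 0, 0, 0, 1); (0, 0, 3, 0, 0, 0, 0); (1, 1, 0, 0, 0, 0, 0); (0, 0, 1, 1, 1, 1, 0); (0, 0, 0, 0, 0, 1, 0); (0, 3, 0, 0, 0, 0, 0))


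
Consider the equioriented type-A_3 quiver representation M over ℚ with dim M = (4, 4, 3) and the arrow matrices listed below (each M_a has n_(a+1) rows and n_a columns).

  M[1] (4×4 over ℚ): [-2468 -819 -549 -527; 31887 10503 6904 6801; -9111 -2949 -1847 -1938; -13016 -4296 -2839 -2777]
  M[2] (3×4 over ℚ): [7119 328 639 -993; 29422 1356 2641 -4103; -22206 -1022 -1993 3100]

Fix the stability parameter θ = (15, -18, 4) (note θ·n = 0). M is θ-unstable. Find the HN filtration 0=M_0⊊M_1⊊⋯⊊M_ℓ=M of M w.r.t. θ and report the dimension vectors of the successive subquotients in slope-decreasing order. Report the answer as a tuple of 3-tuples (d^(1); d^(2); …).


Via rank(M_{q-1}∘⋯∘M_p): M ≅ I[1,1], I[1,3]^3, I[2,2].
μ_θ-semistable layers: μ^(1)=15; μ^(2)=4; μ^(3)=-3/2; μ^(4)=-18

((1, 0, 0); (0, 0, 3); (3, 3, 0); (0, 1, 0))


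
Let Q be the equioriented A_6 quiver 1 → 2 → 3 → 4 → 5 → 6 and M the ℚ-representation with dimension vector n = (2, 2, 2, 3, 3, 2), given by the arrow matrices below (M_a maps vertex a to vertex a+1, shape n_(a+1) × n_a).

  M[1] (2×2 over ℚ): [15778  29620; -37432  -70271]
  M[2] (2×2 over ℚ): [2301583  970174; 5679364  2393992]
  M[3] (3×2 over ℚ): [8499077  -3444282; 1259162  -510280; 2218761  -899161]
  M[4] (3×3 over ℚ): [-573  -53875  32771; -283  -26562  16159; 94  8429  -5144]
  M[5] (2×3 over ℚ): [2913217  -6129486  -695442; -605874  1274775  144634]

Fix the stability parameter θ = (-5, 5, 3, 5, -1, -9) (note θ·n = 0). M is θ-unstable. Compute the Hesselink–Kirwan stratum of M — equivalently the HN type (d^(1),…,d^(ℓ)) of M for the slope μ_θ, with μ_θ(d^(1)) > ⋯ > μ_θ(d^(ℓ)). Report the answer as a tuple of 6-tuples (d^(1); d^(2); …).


Via rank(M_{q-1}∘⋯∘M_p): M ≅ I[1,2], I[1,4], I[3,6], I[4,6], I[5,5].
μ_θ-semistable layers: μ^(1)=5; μ^(2)=4; μ^(3)=-1/2; μ^(4)=-1; μ^(5)=-5/3; μ^(6)=-5

((0, 1, 0, 1, 0, 0); (0, 1, 1, 0, 0, 0); (0, 0, 1, 1, 1, 1); (0, 0, 0, 0, 1, 0); (0, 0, 0, 1, 1, 1); (2, 0, 0, 0, 0, 0))


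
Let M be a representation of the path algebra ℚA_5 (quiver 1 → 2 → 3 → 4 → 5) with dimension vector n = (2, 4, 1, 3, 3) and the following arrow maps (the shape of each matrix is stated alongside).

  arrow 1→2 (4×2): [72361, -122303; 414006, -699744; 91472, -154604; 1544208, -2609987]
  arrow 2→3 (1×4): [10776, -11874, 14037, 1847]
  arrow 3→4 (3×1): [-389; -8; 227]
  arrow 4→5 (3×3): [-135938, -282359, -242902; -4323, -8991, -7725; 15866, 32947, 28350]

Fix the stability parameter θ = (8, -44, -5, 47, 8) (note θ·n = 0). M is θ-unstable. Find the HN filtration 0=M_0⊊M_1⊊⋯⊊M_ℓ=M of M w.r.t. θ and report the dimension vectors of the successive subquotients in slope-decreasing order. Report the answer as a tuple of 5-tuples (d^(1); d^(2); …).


Barcode: M ≅ I[1,2], I[1,4], I[2,2]^2, I[4,5]^2, I[5,5]. HN layers by μ_θ (6 steps, strictly decreasing):
  μ^(1)=47; μ^(2)=55/2; μ^(3)=8; μ^(4)=-5; μ^(5)=-18; μ^(6)=-44

((0, 0, 0, 1, 0); (0, 0, 0, 2, 2); (0, 0, 0, 0, 1); (0, 0, 1, 0, 0); (2, 2, 0, 0, 0); (0, 2, 0, 0, 0))


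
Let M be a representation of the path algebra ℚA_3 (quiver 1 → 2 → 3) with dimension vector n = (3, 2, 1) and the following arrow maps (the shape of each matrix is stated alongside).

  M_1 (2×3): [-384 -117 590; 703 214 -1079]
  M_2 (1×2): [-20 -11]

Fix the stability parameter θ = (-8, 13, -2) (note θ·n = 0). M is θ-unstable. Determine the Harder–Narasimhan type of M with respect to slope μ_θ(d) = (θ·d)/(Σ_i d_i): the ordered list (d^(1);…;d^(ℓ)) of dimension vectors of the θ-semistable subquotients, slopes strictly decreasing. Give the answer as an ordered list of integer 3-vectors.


Via rank(M_{q-1}∘⋯∘M_p): M ≅ I[1,1], I[1,2], I[1,3].
μ_θ-semistable layers: μ^(1)=13; μ^(2)=11/2; μ^(3)=-8

((0, 1, 0); (0, 1, 1); (3, 0, 0))


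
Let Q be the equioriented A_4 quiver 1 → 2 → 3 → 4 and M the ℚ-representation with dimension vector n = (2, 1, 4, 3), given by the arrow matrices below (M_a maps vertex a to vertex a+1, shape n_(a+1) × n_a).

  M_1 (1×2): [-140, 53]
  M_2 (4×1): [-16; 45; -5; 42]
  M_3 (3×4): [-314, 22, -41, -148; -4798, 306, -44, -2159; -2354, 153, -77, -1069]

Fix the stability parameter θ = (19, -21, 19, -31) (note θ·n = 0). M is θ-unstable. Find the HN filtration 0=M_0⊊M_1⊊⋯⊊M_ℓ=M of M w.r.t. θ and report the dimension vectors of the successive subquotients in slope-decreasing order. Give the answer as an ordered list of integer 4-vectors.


Interval decomposition of M: I[1,1], I[1,4], I[3,3], I[3,4]^2.
HN type (ℓ=3): μ^(1)=19; μ^(2)=-7/2; μ^(3)=-6

((1, 0, 1, 0); (1, 1, 1, 1); (0, 0, 2, 2))


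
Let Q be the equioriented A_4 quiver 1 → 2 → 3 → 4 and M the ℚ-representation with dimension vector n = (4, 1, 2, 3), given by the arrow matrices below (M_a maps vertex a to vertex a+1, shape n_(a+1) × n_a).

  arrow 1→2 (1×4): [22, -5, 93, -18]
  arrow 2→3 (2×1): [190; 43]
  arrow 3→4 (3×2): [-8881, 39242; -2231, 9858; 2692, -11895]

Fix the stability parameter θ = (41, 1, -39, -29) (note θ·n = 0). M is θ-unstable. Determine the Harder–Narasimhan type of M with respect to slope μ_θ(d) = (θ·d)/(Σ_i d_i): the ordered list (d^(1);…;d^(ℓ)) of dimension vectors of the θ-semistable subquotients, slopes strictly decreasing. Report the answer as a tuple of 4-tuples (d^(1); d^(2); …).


Barcode: M ≅ I[1,1]^3, I[1,4], I[3,4], I[4,4]. HN layers by μ_θ (4 steps, strictly decreasing):
  μ^(1)=41; μ^(2)=-13/2; μ^(3)=-29; μ^(4)=-39

((3, 0, 0, 0); (1, 1, 1, 1); (0, 0, 0, 2); (0, 0, 1, 0))


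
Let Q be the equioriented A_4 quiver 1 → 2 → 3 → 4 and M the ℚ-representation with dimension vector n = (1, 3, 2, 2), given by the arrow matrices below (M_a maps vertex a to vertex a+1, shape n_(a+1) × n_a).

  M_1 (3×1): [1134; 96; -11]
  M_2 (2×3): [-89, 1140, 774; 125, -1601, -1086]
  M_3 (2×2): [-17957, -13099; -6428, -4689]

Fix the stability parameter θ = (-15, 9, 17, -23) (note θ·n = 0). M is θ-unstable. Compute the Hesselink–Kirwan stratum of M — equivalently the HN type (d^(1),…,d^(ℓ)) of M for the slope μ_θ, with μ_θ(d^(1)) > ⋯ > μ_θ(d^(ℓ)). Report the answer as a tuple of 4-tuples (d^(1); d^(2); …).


Barcode: M ≅ I[1,2], I[2,4]^2. HN layers by μ_θ (3 steps, strictly decreasing):
  μ^(1)=9; μ^(2)=1; μ^(3)=-15

((0, 1, 0, 0); (0, 2, 2, 2); (1, 0, 0, 0))


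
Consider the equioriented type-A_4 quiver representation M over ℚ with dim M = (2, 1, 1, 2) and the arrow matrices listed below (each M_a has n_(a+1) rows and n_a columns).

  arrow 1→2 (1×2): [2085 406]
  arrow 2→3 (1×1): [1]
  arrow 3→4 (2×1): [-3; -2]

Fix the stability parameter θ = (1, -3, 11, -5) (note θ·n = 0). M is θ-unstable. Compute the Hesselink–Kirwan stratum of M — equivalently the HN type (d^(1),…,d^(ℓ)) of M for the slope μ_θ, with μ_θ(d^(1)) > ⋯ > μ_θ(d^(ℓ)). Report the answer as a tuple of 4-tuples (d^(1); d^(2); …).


Interval decomposition of M: I[1,1], I[1,4], I[4,4].
HN type (ℓ=4): μ^(1)=3; μ^(2)=1; μ^(3)=-1; μ^(4)=-5

((0, 0, 1, 1); (1, 0, 0, 0); (1, 1, 0, 0); (0, 0, 0, 1))


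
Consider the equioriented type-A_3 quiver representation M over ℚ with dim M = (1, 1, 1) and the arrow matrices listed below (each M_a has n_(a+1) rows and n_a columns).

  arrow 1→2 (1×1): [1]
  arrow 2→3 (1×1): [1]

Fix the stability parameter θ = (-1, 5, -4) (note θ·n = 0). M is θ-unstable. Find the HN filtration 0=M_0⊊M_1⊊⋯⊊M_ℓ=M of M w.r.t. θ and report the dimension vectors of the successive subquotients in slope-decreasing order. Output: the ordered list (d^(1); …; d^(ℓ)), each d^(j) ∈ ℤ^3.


Barcode: M ≅ I[1,3]. HN layers by μ_θ (2 steps, strictly decreasing):
  μ^(1)=1/2; μ^(2)=-1

((0, 1, 1); (1, 0, 0))


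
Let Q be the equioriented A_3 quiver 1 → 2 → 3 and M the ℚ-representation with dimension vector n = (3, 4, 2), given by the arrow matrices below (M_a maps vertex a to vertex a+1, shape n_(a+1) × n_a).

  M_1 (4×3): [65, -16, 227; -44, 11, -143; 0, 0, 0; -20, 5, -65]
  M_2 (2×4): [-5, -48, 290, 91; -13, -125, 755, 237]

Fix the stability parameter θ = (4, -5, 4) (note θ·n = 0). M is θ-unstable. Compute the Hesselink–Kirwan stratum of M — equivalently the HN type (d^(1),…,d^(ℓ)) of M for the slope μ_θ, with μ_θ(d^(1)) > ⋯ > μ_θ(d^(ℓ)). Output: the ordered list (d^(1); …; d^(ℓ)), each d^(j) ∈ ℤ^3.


Barcode: M ≅ I[1,1], I[1,3]^2, I[2,2]^2. HN layers by μ_θ (3 steps, strictly decreasing):
  μ^(1)=4; μ^(2)=-1/2; μ^(3)=-5

((1, 0, 2); (2, 2, 0); (0, 2, 0))


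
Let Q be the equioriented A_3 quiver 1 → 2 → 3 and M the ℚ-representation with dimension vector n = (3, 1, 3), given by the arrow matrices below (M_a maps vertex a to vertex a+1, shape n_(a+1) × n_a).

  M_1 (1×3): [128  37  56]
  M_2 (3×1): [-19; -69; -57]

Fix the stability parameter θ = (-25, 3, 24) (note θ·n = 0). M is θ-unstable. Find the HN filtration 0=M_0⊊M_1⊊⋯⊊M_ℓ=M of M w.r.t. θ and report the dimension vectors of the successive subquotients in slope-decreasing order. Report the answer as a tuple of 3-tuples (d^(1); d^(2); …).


Interval decomposition of M: I[1,1]^2, I[1,3], I[3,3]^2.
HN type (ℓ=3): μ^(1)=24; μ^(2)=3; μ^(3)=-25

((0, 0, 3); (0, 1, 0); (3, 0, 0))


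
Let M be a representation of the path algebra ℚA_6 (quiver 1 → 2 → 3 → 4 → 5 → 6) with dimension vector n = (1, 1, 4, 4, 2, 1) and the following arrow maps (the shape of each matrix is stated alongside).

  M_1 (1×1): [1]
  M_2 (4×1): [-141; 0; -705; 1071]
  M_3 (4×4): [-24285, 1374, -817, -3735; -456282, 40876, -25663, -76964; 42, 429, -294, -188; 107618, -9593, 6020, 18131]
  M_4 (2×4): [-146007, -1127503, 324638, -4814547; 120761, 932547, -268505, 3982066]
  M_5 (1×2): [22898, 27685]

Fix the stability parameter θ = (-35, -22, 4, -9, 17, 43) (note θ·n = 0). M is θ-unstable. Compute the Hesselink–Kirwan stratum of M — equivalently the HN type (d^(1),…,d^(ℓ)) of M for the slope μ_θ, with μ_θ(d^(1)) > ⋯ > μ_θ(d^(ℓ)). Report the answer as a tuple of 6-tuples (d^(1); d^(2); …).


Interval decomposition of M: I[1,5], I[3,4]^2, I[3,6].
HN type (ℓ=5): μ^(1)=43; μ^(2)=17; μ^(3)=-5/2; μ^(4)=-22; μ^(5)=-35

((0, 0, 0, 0, 0, 1); (0, 0, 0, 0, 2, 0); (0, 0, 4, 4, 0, 0); (0, 1, 0, 0, 0, 0); (1, 0, 0, 0, 0, 0))


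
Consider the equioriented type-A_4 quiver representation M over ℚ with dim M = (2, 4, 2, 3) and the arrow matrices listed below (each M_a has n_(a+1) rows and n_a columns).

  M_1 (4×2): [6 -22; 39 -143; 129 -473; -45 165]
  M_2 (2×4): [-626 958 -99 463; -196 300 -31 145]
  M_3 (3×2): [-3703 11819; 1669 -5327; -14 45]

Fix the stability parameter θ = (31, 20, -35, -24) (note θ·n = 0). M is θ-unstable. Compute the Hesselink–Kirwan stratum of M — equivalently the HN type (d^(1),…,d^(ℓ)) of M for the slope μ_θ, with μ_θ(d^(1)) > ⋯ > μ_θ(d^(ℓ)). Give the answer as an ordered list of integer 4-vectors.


Via rank(M_{q-1}∘⋯∘M_p): M ≅ I[1,1], I[1,2], I[2,2], I[2,4]^2, I[4,4].
μ_θ-semistable layers: μ^(1)=31; μ^(2)=51/2; μ^(3)=20; μ^(4)=-13; μ^(5)=-24

((1, 0, 0, 0); (1, 1, 0, 0); (0, 1, 0, 0); (0, 2, 2, 2); (0, 0, 0, 1))


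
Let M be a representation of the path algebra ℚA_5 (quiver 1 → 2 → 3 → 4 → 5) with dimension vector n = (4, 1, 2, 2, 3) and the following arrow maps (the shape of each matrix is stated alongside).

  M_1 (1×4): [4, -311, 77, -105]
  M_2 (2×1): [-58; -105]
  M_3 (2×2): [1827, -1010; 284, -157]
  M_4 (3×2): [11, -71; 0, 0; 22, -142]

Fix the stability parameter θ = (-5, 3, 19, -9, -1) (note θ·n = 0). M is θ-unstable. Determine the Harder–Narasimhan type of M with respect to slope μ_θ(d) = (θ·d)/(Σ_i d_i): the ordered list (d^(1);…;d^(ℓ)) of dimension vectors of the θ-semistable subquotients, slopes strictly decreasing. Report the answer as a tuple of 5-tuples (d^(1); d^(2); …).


Interval decomposition of M: I[1,1]^3, I[1,5], I[3,4], I[5,5]^2.
HN type (ℓ=4): μ^(1)=5; μ^(2)=3; μ^(3)=-1; μ^(4)=-5

((0, 0, 1, 1, 0); (0, 1, 1, 1, 1); (0, 0, 0, 0, 2); (4, 0, 0, 0, 0))


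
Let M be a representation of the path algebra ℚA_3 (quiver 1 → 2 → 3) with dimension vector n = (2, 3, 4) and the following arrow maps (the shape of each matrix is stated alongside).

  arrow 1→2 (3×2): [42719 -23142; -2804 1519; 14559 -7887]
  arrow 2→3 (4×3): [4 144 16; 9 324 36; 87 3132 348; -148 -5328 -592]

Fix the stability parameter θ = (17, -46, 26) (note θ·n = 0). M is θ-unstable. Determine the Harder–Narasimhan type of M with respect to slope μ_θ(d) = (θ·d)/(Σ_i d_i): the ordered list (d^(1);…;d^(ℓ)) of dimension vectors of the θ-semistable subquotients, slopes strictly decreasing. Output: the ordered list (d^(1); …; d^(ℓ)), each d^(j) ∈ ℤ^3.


Barcode: M ≅ I[1,2], I[1,3], I[2,2], I[3,3]^3. HN layers by μ_θ (3 steps, strictly decreasing):
  μ^(1)=26; μ^(2)=-29/2; μ^(3)=-46

((0, 0, 4); (2, 2, 0); (0, 1, 0))


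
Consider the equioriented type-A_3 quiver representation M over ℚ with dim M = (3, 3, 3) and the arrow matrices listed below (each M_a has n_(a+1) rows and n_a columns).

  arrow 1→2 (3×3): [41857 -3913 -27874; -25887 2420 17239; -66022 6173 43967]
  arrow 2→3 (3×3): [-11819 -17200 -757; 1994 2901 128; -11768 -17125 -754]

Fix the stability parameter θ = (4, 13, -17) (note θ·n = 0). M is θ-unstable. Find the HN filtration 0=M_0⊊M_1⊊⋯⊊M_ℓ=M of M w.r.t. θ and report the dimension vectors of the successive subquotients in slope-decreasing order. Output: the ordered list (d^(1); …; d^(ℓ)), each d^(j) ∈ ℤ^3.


Barcode: M ≅ I[1,2], I[1,3]^2, I[3,3]. HN layers by μ_θ (4 steps, strictly decreasing):
  μ^(1)=13; μ^(2)=4; μ^(3)=0; μ^(4)=-17

((0, 1, 0); (1, 0, 0); (2, 2, 2); (0, 0, 1))
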